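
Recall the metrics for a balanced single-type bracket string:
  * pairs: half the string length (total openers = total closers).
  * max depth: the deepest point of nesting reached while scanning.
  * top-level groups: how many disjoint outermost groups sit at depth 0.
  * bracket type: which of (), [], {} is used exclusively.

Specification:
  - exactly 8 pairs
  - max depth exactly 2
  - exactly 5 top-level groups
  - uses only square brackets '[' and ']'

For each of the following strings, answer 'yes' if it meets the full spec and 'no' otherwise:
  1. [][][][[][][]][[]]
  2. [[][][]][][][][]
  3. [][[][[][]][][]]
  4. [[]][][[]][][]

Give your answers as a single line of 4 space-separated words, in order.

Answer: no yes no no

Derivation:
String 1 '[][][][[][][]][[]]': depth seq [1 0 1 0 1 0 1 2 1 2 1 2 1 0 1 2 1 0]
  -> pairs=9 depth=2 groups=5 -> no
String 2 '[[][][]][][][][]': depth seq [1 2 1 2 1 2 1 0 1 0 1 0 1 0 1 0]
  -> pairs=8 depth=2 groups=5 -> yes
String 3 '[][[][[][]][][]]': depth seq [1 0 1 2 1 2 3 2 3 2 1 2 1 2 1 0]
  -> pairs=8 depth=3 groups=2 -> no
String 4 '[[]][][[]][][]': depth seq [1 2 1 0 1 0 1 2 1 0 1 0 1 0]
  -> pairs=7 depth=2 groups=5 -> no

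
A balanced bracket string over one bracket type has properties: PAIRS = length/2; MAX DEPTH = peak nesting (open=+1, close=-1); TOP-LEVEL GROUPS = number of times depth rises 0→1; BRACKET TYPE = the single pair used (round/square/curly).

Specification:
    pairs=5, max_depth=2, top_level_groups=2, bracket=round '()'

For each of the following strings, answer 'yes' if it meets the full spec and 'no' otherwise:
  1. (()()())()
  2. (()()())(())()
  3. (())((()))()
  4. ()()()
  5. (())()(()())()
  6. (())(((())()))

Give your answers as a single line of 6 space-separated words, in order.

Answer: yes no no no no no

Derivation:
String 1 '(()()())()': depth seq [1 2 1 2 1 2 1 0 1 0]
  -> pairs=5 depth=2 groups=2 -> yes
String 2 '(()()())(())()': depth seq [1 2 1 2 1 2 1 0 1 2 1 0 1 0]
  -> pairs=7 depth=2 groups=3 -> no
String 3 '(())((()))()': depth seq [1 2 1 0 1 2 3 2 1 0 1 0]
  -> pairs=6 depth=3 groups=3 -> no
String 4 '()()()': depth seq [1 0 1 0 1 0]
  -> pairs=3 depth=1 groups=3 -> no
String 5 '(())()(()())()': depth seq [1 2 1 0 1 0 1 2 1 2 1 0 1 0]
  -> pairs=7 depth=2 groups=4 -> no
String 6 '(())(((())()))': depth seq [1 2 1 0 1 2 3 4 3 2 3 2 1 0]
  -> pairs=7 depth=4 groups=2 -> no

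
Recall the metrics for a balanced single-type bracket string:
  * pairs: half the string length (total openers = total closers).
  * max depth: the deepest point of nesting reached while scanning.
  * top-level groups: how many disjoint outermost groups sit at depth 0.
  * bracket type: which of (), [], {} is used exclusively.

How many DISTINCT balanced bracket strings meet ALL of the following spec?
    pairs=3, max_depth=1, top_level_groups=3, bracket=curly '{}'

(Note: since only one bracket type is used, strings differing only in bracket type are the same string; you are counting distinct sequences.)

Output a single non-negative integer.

Spec: pairs=3 depth=1 groups=3
Count(depth <= 1) = 1
Count(depth <= 0) = 0
Count(depth == 1) = 1 - 0 = 1

Answer: 1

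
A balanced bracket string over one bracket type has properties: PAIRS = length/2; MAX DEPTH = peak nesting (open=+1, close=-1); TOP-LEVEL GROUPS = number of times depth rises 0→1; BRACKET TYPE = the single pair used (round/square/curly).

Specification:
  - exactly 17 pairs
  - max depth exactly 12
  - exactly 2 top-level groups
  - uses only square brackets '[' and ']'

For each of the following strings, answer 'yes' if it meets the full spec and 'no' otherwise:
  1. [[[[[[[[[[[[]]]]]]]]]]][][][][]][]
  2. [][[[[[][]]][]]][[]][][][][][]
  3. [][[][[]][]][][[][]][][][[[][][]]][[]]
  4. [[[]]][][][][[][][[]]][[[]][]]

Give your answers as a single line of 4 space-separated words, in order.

Answer: yes no no no

Derivation:
String 1 '[[[[[[[[[[[[]]]]]]]]]]][][][][]][]': depth seq [1 2 3 4 5 6 7 8 9 10 11 12 11 10 9 8 7 6 5 4 3 2 1 2 1 2 1 2 1 2 1 0 1 0]
  -> pairs=17 depth=12 groups=2 -> yes
String 2 '[][[[[[][]]][]]][[]][][][][][]': depth seq [1 0 1 2 3 4 5 4 5 4 3 2 3 2 1 0 1 2 1 0 1 0 1 0 1 0 1 0 1 0]
  -> pairs=15 depth=5 groups=8 -> no
String 3 '[][[][[]][]][][[][]][][][[[][][]]][[]]': depth seq [1 0 1 2 1 2 3 2 1 2 1 0 1 0 1 2 1 2 1 0 1 0 1 0 1 2 3 2 3 2 3 2 1 0 1 2 1 0]
  -> pairs=19 depth=3 groups=8 -> no
String 4 '[[[]]][][][][[][][[]]][[[]][]]': depth seq [1 2 3 2 1 0 1 0 1 0 1 0 1 2 1 2 1 2 3 2 1 0 1 2 3 2 1 2 1 0]
  -> pairs=15 depth=3 groups=6 -> no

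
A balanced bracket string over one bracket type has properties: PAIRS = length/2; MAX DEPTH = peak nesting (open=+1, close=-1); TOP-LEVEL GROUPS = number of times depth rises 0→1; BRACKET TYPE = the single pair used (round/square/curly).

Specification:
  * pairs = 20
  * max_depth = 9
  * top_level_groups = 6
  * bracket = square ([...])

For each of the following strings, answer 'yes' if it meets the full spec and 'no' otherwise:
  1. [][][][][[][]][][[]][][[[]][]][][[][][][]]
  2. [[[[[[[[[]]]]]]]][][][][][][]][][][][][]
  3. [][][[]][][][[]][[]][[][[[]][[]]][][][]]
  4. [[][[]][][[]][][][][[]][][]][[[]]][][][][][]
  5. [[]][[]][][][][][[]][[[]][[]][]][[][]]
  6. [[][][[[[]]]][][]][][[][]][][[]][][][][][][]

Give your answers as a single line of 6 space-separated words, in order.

Answer: no yes no no no no

Derivation:
String 1 '[][][][][[][]][][[]][][[[]][]][][[][][][]]': depth seq [1 0 1 0 1 0 1 0 1 2 1 2 1 0 1 0 1 2 1 0 1 0 1 2 3 2 1 2 1 0 1 0 1 2 1 2 1 2 1 2 1 0]
  -> pairs=21 depth=3 groups=11 -> no
String 2 '[[[[[[[[[]]]]]]]][][][][][][]][][][][][]': depth seq [1 2 3 4 5 6 7 8 9 8 7 6 5 4 3 2 1 2 1 2 1 2 1 2 1 2 1 2 1 0 1 0 1 0 1 0 1 0 1 0]
  -> pairs=20 depth=9 groups=6 -> yes
String 3 '[][][[]][][][[]][[]][[][[[]][[]]][][][]]': depth seq [1 0 1 0 1 2 1 0 1 0 1 0 1 2 1 0 1 2 1 0 1 2 1 2 3 4 3 2 3 4 3 2 1 2 1 2 1 2 1 0]
  -> pairs=20 depth=4 groups=8 -> no
String 4 '[[][[]][][[]][][][][[]][][]][[[]]][][][][][]': depth seq [1 2 1 2 3 2 1 2 1 2 3 2 1 2 1 2 1 2 1 2 3 2 1 2 1 2 1 0 1 2 3 2 1 0 1 0 1 0 1 0 1 0 1 0]
  -> pairs=22 depth=3 groups=7 -> no
String 5 '[[]][[]][][][][][[]][[[]][[]][]][[][]]': depth seq [1 2 1 0 1 2 1 0 1 0 1 0 1 0 1 0 1 2 1 0 1 2 3 2 1 2 3 2 1 2 1 0 1 2 1 2 1 0]
  -> pairs=19 depth=3 groups=9 -> no
String 6 '[[][][[[[]]]][][]][][[][]][][[]][][][][][][]': depth seq [1 2 1 2 1 2 3 4 5 4 3 2 1 2 1 2 1 0 1 0 1 2 1 2 1 0 1 0 1 2 1 0 1 0 1 0 1 0 1 0 1 0 1 0]
  -> pairs=22 depth=5 groups=11 -> no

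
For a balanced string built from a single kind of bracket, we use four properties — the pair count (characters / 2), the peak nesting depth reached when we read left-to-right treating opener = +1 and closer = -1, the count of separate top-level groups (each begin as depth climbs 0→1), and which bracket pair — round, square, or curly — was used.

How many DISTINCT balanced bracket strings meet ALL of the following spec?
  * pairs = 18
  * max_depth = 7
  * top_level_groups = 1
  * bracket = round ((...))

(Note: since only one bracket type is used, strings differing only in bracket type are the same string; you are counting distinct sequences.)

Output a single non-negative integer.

Spec: pairs=18 depth=7 groups=1
Count(depth <= 7) = 85262464
Count(depth <= 6) = 53317085
Count(depth == 7) = 85262464 - 53317085 = 31945379

Answer: 31945379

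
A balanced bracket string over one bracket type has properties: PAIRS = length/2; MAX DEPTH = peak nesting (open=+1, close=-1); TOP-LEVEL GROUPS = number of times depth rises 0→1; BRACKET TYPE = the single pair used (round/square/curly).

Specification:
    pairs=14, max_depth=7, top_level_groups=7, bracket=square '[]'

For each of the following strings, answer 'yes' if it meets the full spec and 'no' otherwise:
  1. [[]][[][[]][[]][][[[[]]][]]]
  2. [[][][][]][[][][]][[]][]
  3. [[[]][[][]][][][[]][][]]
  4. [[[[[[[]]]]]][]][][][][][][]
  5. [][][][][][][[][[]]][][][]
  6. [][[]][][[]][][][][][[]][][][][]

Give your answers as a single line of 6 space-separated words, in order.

String 1 '[[]][[][[]][[]][][[[[]]][]]]': depth seq [1 2 1 0 1 2 1 2 3 2 1 2 3 2 1 2 1 2 3 4 5 4 3 2 3 2 1 0]
  -> pairs=14 depth=5 groups=2 -> no
String 2 '[[][][][]][[][][]][[]][]': depth seq [1 2 1 2 1 2 1 2 1 0 1 2 1 2 1 2 1 0 1 2 1 0 1 0]
  -> pairs=12 depth=2 groups=4 -> no
String 3 '[[[]][[][]][][][[]][][]]': depth seq [1 2 3 2 1 2 3 2 3 2 1 2 1 2 1 2 3 2 1 2 1 2 1 0]
  -> pairs=12 depth=3 groups=1 -> no
String 4 '[[[[[[[]]]]]][]][][][][][][]': depth seq [1 2 3 4 5 6 7 6 5 4 3 2 1 2 1 0 1 0 1 0 1 0 1 0 1 0 1 0]
  -> pairs=14 depth=7 groups=7 -> yes
String 5 '[][][][][][][[][[]]][][][]': depth seq [1 0 1 0 1 0 1 0 1 0 1 0 1 2 1 2 3 2 1 0 1 0 1 0 1 0]
  -> pairs=13 depth=3 groups=10 -> no
String 6 '[][[]][][[]][][][][][[]][][][][]': depth seq [1 0 1 2 1 0 1 0 1 2 1 0 1 0 1 0 1 0 1 0 1 2 1 0 1 0 1 0 1 0 1 0]
  -> pairs=16 depth=2 groups=13 -> no

Answer: no no no yes no no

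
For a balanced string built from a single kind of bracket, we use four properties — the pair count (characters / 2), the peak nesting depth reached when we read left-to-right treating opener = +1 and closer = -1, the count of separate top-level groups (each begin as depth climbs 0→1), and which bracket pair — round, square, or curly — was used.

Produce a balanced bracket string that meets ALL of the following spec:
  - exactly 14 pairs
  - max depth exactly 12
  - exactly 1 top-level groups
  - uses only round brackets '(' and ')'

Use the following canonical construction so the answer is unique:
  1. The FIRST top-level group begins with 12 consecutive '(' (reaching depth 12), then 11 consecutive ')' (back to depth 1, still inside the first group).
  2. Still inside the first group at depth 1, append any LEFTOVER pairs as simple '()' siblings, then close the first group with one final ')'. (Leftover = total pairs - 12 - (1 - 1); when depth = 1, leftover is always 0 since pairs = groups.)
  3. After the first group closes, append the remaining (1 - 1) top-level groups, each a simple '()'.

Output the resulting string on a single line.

Answer: (((((((((((()))))))))))()())

Derivation:
Spec: pairs=14 depth=12 groups=1
Leftover pairs = 14 - 12 - (1-1) = 2
First group: deep chain of depth 12 + 2 sibling pairs
Remaining 0 groups: simple '()' each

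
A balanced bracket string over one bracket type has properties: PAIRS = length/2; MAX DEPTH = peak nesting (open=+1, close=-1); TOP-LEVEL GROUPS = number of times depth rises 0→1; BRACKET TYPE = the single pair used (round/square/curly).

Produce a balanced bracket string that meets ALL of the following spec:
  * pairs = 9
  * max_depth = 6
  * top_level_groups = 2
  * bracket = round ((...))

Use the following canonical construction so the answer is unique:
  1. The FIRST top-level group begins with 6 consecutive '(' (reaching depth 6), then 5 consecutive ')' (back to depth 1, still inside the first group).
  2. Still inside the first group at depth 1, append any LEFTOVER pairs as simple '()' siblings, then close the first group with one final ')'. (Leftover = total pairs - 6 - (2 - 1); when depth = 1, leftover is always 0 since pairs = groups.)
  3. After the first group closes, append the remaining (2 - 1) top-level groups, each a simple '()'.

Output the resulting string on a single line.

Answer: (((((()))))()())()

Derivation:
Spec: pairs=9 depth=6 groups=2
Leftover pairs = 9 - 6 - (2-1) = 2
First group: deep chain of depth 6 + 2 sibling pairs
Remaining 1 groups: simple '()' each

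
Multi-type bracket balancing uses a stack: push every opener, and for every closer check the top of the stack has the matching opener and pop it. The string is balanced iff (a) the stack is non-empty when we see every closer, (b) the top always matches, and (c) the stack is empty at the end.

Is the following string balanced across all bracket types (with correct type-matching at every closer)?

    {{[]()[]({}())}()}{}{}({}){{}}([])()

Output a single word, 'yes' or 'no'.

Answer: yes

Derivation:
pos 0: push '{'; stack = {
pos 1: push '{'; stack = {{
pos 2: push '['; stack = {{[
pos 3: ']' matches '['; pop; stack = {{
pos 4: push '('; stack = {{(
pos 5: ')' matches '('; pop; stack = {{
pos 6: push '['; stack = {{[
pos 7: ']' matches '['; pop; stack = {{
pos 8: push '('; stack = {{(
pos 9: push '{'; stack = {{({
pos 10: '}' matches '{'; pop; stack = {{(
pos 11: push '('; stack = {{((
pos 12: ')' matches '('; pop; stack = {{(
pos 13: ')' matches '('; pop; stack = {{
pos 14: '}' matches '{'; pop; stack = {
pos 15: push '('; stack = {(
pos 16: ')' matches '('; pop; stack = {
pos 17: '}' matches '{'; pop; stack = (empty)
pos 18: push '{'; stack = {
pos 19: '}' matches '{'; pop; stack = (empty)
pos 20: push '{'; stack = {
pos 21: '}' matches '{'; pop; stack = (empty)
pos 22: push '('; stack = (
pos 23: push '{'; stack = ({
pos 24: '}' matches '{'; pop; stack = (
pos 25: ')' matches '('; pop; stack = (empty)
pos 26: push '{'; stack = {
pos 27: push '{'; stack = {{
pos 28: '}' matches '{'; pop; stack = {
pos 29: '}' matches '{'; pop; stack = (empty)
pos 30: push '('; stack = (
pos 31: push '['; stack = ([
pos 32: ']' matches '['; pop; stack = (
pos 33: ')' matches '('; pop; stack = (empty)
pos 34: push '('; stack = (
pos 35: ')' matches '('; pop; stack = (empty)
end: stack empty → VALID
Verdict: properly nested → yes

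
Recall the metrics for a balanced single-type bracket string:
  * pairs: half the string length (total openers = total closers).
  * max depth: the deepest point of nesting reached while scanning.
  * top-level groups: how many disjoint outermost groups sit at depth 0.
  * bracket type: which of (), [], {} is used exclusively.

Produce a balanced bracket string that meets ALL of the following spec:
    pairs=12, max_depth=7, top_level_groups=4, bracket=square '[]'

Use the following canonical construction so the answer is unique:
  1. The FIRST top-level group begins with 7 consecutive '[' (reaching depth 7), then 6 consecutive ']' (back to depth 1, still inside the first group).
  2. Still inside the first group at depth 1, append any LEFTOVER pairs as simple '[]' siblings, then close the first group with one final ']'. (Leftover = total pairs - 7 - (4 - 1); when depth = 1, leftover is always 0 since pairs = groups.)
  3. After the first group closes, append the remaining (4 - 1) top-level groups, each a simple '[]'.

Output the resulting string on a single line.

Spec: pairs=12 depth=7 groups=4
Leftover pairs = 12 - 7 - (4-1) = 2
First group: deep chain of depth 7 + 2 sibling pairs
Remaining 3 groups: simple '[]' each

Answer: [[[[[[[]]]]]][][]][][][]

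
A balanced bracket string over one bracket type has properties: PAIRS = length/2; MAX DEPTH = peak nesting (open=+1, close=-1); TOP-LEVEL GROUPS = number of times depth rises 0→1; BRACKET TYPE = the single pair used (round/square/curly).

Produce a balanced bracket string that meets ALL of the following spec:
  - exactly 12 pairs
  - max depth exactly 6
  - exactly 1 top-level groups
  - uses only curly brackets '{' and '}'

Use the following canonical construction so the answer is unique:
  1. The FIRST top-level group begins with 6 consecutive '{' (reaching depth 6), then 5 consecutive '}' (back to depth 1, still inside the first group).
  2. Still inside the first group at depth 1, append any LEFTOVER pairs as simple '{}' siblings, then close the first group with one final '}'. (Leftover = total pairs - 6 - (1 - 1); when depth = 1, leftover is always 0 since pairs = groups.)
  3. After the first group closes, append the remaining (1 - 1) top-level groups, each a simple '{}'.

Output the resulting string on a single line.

Spec: pairs=12 depth=6 groups=1
Leftover pairs = 12 - 6 - (1-1) = 6
First group: deep chain of depth 6 + 6 sibling pairs
Remaining 0 groups: simple '{}' each

Answer: {{{{{{}}}}}{}{}{}{}{}{}}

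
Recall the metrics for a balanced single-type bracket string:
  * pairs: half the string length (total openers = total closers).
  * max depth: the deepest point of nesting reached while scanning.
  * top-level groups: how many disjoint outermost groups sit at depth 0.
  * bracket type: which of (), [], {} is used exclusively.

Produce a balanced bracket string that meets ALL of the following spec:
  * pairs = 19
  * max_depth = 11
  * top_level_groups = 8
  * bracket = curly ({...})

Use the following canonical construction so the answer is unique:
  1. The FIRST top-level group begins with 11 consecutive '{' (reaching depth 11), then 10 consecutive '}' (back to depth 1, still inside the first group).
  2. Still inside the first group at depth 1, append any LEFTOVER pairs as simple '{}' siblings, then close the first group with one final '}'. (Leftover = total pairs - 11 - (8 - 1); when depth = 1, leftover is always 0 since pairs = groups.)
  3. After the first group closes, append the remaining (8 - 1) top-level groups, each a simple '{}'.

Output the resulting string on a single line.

Answer: {{{{{{{{{{{}}}}}}}}}}{}}{}{}{}{}{}{}{}

Derivation:
Spec: pairs=19 depth=11 groups=8
Leftover pairs = 19 - 11 - (8-1) = 1
First group: deep chain of depth 11 + 1 sibling pairs
Remaining 7 groups: simple '{}' each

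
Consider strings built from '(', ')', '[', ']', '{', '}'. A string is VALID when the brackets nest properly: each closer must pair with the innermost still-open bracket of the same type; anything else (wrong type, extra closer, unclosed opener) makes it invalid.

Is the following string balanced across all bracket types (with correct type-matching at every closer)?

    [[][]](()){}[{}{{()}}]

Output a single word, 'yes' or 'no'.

Answer: yes

Derivation:
pos 0: push '['; stack = [
pos 1: push '['; stack = [[
pos 2: ']' matches '['; pop; stack = [
pos 3: push '['; stack = [[
pos 4: ']' matches '['; pop; stack = [
pos 5: ']' matches '['; pop; stack = (empty)
pos 6: push '('; stack = (
pos 7: push '('; stack = ((
pos 8: ')' matches '('; pop; stack = (
pos 9: ')' matches '('; pop; stack = (empty)
pos 10: push '{'; stack = {
pos 11: '}' matches '{'; pop; stack = (empty)
pos 12: push '['; stack = [
pos 13: push '{'; stack = [{
pos 14: '}' matches '{'; pop; stack = [
pos 15: push '{'; stack = [{
pos 16: push '{'; stack = [{{
pos 17: push '('; stack = [{{(
pos 18: ')' matches '('; pop; stack = [{{
pos 19: '}' matches '{'; pop; stack = [{
pos 20: '}' matches '{'; pop; stack = [
pos 21: ']' matches '['; pop; stack = (empty)
end: stack empty → VALID
Verdict: properly nested → yes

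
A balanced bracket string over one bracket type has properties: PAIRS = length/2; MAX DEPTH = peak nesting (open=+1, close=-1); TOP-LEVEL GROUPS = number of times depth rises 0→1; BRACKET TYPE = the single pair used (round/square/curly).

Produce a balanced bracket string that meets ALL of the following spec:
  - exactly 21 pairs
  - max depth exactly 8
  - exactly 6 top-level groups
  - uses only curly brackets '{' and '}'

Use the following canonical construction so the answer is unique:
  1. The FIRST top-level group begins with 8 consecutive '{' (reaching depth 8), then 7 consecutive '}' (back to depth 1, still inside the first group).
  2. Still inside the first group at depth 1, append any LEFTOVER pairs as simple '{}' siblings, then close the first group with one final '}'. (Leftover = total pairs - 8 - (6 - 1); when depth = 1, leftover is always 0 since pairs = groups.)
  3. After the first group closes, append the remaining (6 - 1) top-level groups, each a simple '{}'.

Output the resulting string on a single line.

Spec: pairs=21 depth=8 groups=6
Leftover pairs = 21 - 8 - (6-1) = 8
First group: deep chain of depth 8 + 8 sibling pairs
Remaining 5 groups: simple '{}' each

Answer: {{{{{{{{}}}}}}}{}{}{}{}{}{}{}{}}{}{}{}{}{}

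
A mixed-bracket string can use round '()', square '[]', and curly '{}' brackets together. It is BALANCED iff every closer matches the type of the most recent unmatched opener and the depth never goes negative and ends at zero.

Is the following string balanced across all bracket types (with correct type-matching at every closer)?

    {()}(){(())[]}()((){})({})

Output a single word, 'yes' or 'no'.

pos 0: push '{'; stack = {
pos 1: push '('; stack = {(
pos 2: ')' matches '('; pop; stack = {
pos 3: '}' matches '{'; pop; stack = (empty)
pos 4: push '('; stack = (
pos 5: ')' matches '('; pop; stack = (empty)
pos 6: push '{'; stack = {
pos 7: push '('; stack = {(
pos 8: push '('; stack = {((
pos 9: ')' matches '('; pop; stack = {(
pos 10: ')' matches '('; pop; stack = {
pos 11: push '['; stack = {[
pos 12: ']' matches '['; pop; stack = {
pos 13: '}' matches '{'; pop; stack = (empty)
pos 14: push '('; stack = (
pos 15: ')' matches '('; pop; stack = (empty)
pos 16: push '('; stack = (
pos 17: push '('; stack = ((
pos 18: ')' matches '('; pop; stack = (
pos 19: push '{'; stack = ({
pos 20: '}' matches '{'; pop; stack = (
pos 21: ')' matches '('; pop; stack = (empty)
pos 22: push '('; stack = (
pos 23: push '{'; stack = ({
pos 24: '}' matches '{'; pop; stack = (
pos 25: ')' matches '('; pop; stack = (empty)
end: stack empty → VALID
Verdict: properly nested → yes

Answer: yes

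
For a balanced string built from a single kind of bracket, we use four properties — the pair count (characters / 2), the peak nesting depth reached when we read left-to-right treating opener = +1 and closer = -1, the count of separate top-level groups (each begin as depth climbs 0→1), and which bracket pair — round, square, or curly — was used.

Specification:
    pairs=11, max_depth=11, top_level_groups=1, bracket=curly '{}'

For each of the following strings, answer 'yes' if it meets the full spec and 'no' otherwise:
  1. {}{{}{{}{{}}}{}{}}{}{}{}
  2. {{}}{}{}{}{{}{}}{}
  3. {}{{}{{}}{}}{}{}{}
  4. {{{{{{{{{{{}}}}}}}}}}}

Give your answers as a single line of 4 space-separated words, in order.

String 1 '{}{{}{{}{{}}}{}{}}{}{}{}': depth seq [1 0 1 2 1 2 3 2 3 4 3 2 1 2 1 2 1 0 1 0 1 0 1 0]
  -> pairs=12 depth=4 groups=5 -> no
String 2 '{{}}{}{}{}{{}{}}{}': depth seq [1 2 1 0 1 0 1 0 1 0 1 2 1 2 1 0 1 0]
  -> pairs=9 depth=2 groups=6 -> no
String 3 '{}{{}{{}}{}}{}{}{}': depth seq [1 0 1 2 1 2 3 2 1 2 1 0 1 0 1 0 1 0]
  -> pairs=9 depth=3 groups=5 -> no
String 4 '{{{{{{{{{{{}}}}}}}}}}}': depth seq [1 2 3 4 5 6 7 8 9 10 11 10 9 8 7 6 5 4 3 2 1 0]
  -> pairs=11 depth=11 groups=1 -> yes

Answer: no no no yes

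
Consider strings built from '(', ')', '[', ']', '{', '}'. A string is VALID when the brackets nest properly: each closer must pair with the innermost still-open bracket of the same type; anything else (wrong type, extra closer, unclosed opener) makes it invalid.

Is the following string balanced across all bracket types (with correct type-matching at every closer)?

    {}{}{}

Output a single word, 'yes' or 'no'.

pos 0: push '{'; stack = {
pos 1: '}' matches '{'; pop; stack = (empty)
pos 2: push '{'; stack = {
pos 3: '}' matches '{'; pop; stack = (empty)
pos 4: push '{'; stack = {
pos 5: '}' matches '{'; pop; stack = (empty)
end: stack empty → VALID
Verdict: properly nested → yes

Answer: yes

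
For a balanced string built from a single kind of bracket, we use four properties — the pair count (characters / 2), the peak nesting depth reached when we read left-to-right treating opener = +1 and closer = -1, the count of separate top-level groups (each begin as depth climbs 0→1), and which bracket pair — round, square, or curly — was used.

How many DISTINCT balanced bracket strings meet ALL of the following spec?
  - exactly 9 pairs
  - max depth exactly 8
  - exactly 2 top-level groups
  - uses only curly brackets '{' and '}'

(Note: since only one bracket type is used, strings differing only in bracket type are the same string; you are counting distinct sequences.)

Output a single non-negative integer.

Spec: pairs=9 depth=8 groups=2
Count(depth <= 8) = 1430
Count(depth <= 7) = 1428
Count(depth == 8) = 1430 - 1428 = 2

Answer: 2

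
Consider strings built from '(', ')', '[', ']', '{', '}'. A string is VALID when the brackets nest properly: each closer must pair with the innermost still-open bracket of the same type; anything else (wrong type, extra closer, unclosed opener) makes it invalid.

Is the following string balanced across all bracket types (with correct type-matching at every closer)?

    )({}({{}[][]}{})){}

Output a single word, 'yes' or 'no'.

Answer: no

Derivation:
pos 0: saw closer ')' but stack is empty → INVALID
Verdict: unmatched closer ')' at position 0 → no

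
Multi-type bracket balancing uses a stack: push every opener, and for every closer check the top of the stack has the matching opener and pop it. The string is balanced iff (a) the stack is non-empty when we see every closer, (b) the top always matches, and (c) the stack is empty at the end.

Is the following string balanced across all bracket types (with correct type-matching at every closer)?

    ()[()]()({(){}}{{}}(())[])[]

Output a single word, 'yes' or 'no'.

pos 0: push '('; stack = (
pos 1: ')' matches '('; pop; stack = (empty)
pos 2: push '['; stack = [
pos 3: push '('; stack = [(
pos 4: ')' matches '('; pop; stack = [
pos 5: ']' matches '['; pop; stack = (empty)
pos 6: push '('; stack = (
pos 7: ')' matches '('; pop; stack = (empty)
pos 8: push '('; stack = (
pos 9: push '{'; stack = ({
pos 10: push '('; stack = ({(
pos 11: ')' matches '('; pop; stack = ({
pos 12: push '{'; stack = ({{
pos 13: '}' matches '{'; pop; stack = ({
pos 14: '}' matches '{'; pop; stack = (
pos 15: push '{'; stack = ({
pos 16: push '{'; stack = ({{
pos 17: '}' matches '{'; pop; stack = ({
pos 18: '}' matches '{'; pop; stack = (
pos 19: push '('; stack = ((
pos 20: push '('; stack = (((
pos 21: ')' matches '('; pop; stack = ((
pos 22: ')' matches '('; pop; stack = (
pos 23: push '['; stack = ([
pos 24: ']' matches '['; pop; stack = (
pos 25: ')' matches '('; pop; stack = (empty)
pos 26: push '['; stack = [
pos 27: ']' matches '['; pop; stack = (empty)
end: stack empty → VALID
Verdict: properly nested → yes

Answer: yes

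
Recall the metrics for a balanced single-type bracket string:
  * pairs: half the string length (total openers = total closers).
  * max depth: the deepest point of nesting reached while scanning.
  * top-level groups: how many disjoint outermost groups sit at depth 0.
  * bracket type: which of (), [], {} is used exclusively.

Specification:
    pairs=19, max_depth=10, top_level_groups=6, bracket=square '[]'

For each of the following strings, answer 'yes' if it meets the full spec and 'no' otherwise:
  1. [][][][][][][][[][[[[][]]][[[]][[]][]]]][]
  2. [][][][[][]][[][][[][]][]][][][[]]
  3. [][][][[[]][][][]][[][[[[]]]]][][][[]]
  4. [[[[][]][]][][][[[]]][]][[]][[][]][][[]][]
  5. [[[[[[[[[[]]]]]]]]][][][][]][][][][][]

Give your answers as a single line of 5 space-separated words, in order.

String 1 '[][][][][][][][[][[[[][]]][[[]][[]][]]]][]': depth seq [1 0 1 0 1 0 1 0 1 0 1 0 1 0 1 2 1 2 3 4 5 4 5 4 3 2 3 4 5 4 3 4 5 4 3 4 3 2 1 0 1 0]
  -> pairs=21 depth=5 groups=9 -> no
String 2 '[][][][[][]][[][][[][]][]][][][[]]': depth seq [1 0 1 0 1 0 1 2 1 2 1 0 1 2 1 2 1 2 3 2 3 2 1 2 1 0 1 0 1 0 1 2 1 0]
  -> pairs=17 depth=3 groups=8 -> no
String 3 '[][][][[[]][][][]][[][[[[]]]]][][][[]]': depth seq [1 0 1 0 1 0 1 2 3 2 1 2 1 2 1 2 1 0 1 2 1 2 3 4 5 4 3 2 1 0 1 0 1 0 1 2 1 0]
  -> pairs=19 depth=5 groups=8 -> no
String 4 '[[[[][]][]][][][[[]]][]][[]][[][]][][[]][]': depth seq [1 2 3 4 3 4 3 2 3 2 1 2 1 2 1 2 3 4 3 2 1 2 1 0 1 2 1 0 1 2 1 2 1 0 1 0 1 2 1 0 1 0]
  -> pairs=21 depth=4 groups=6 -> no
String 5 '[[[[[[[[[[]]]]]]]]][][][][]][][][][][]': depth seq [1 2 3 4 5 6 7 8 9 10 9 8 7 6 5 4 3 2 1 2 1 2 1 2 1 2 1 0 1 0 1 0 1 0 1 0 1 0]
  -> pairs=19 depth=10 groups=6 -> yes

Answer: no no no no yes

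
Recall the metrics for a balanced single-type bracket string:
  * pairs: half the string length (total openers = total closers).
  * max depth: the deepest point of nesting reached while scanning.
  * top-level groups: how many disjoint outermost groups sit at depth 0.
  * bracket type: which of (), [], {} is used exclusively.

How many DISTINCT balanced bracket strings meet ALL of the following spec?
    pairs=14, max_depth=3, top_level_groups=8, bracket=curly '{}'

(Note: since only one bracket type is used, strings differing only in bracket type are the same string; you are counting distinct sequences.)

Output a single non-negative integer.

Answer: 8648

Derivation:
Spec: pairs=14 depth=3 groups=8
Count(depth <= 3) = 10364
Count(depth <= 2) = 1716
Count(depth == 3) = 10364 - 1716 = 8648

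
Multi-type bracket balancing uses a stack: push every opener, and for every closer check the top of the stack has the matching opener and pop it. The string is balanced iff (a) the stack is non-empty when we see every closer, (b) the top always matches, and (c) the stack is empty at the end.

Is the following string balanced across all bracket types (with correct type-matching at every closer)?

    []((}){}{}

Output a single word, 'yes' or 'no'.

Answer: no

Derivation:
pos 0: push '['; stack = [
pos 1: ']' matches '['; pop; stack = (empty)
pos 2: push '('; stack = (
pos 3: push '('; stack = ((
pos 4: saw closer '}' but top of stack is '(' (expected ')') → INVALID
Verdict: type mismatch at position 4: '}' closes '(' → no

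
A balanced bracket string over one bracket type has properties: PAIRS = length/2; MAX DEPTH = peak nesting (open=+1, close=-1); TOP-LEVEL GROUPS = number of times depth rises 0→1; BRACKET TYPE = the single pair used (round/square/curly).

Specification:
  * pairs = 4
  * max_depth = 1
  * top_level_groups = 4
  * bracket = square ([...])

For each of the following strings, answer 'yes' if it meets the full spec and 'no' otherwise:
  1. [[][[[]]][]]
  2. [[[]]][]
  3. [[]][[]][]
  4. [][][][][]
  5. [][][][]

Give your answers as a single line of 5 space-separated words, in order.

String 1 '[[][[[]]][]]': depth seq [1 2 1 2 3 4 3 2 1 2 1 0]
  -> pairs=6 depth=4 groups=1 -> no
String 2 '[[[]]][]': depth seq [1 2 3 2 1 0 1 0]
  -> pairs=4 depth=3 groups=2 -> no
String 3 '[[]][[]][]': depth seq [1 2 1 0 1 2 1 0 1 0]
  -> pairs=5 depth=2 groups=3 -> no
String 4 '[][][][][]': depth seq [1 0 1 0 1 0 1 0 1 0]
  -> pairs=5 depth=1 groups=5 -> no
String 5 '[][][][]': depth seq [1 0 1 0 1 0 1 0]
  -> pairs=4 depth=1 groups=4 -> yes

Answer: no no no no yes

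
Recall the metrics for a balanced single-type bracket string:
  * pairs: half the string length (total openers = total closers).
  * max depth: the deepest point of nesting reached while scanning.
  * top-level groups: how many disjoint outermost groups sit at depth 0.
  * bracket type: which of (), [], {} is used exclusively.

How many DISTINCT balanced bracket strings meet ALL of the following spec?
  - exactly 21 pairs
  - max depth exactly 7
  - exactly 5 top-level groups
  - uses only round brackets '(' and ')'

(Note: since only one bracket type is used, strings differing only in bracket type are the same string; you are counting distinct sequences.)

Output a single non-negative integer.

Answer: 270593050

Derivation:
Spec: pairs=21 depth=7 groups=5
Count(depth <= 7) = 1530123230
Count(depth <= 6) = 1259530180
Count(depth == 7) = 1530123230 - 1259530180 = 270593050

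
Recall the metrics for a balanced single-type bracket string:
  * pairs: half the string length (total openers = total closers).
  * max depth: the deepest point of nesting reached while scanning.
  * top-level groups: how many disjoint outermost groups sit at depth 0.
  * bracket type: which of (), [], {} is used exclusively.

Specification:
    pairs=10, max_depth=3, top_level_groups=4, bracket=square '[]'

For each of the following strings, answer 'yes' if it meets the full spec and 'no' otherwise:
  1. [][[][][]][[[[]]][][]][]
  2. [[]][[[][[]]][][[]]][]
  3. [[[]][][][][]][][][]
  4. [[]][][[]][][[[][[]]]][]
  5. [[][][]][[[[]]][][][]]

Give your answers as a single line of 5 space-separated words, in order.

String 1 '[][[][][]][[[[]]][][]][]': depth seq [1 0 1 2 1 2 1 2 1 0 1 2 3 4 3 2 1 2 1 2 1 0 1 0]
  -> pairs=12 depth=4 groups=4 -> no
String 2 '[[]][[[][[]]][][[]]][]': depth seq [1 2 1 0 1 2 3 2 3 4 3 2 1 2 1 2 3 2 1 0 1 0]
  -> pairs=11 depth=4 groups=3 -> no
String 3 '[[[]][][][][]][][][]': depth seq [1 2 3 2 1 2 1 2 1 2 1 2 1 0 1 0 1 0 1 0]
  -> pairs=10 depth=3 groups=4 -> yes
String 4 '[[]][][[]][][[[][[]]]][]': depth seq [1 2 1 0 1 0 1 2 1 0 1 0 1 2 3 2 3 4 3 2 1 0 1 0]
  -> pairs=12 depth=4 groups=6 -> no
String 5 '[[][][]][[[[]]][][][]]': depth seq [1 2 1 2 1 2 1 0 1 2 3 4 3 2 1 2 1 2 1 2 1 0]
  -> pairs=11 depth=4 groups=2 -> no

Answer: no no yes no no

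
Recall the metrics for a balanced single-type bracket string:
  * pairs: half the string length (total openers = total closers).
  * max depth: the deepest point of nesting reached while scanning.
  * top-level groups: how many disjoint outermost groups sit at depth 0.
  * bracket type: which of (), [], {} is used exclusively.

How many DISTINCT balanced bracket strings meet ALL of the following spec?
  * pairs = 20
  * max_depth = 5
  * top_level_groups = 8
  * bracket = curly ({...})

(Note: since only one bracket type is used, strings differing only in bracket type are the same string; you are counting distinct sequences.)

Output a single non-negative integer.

Spec: pairs=20 depth=5 groups=8
Count(depth <= 5) = 45843086
Count(depth <= 4) = 30034170
Count(depth == 5) = 45843086 - 30034170 = 15808916

Answer: 15808916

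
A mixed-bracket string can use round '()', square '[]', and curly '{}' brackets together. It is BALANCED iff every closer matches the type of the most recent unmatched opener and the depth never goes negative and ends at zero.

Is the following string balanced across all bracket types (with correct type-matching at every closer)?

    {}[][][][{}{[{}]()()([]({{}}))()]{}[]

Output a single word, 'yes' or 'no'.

Answer: no

Derivation:
pos 0: push '{'; stack = {
pos 1: '}' matches '{'; pop; stack = (empty)
pos 2: push '['; stack = [
pos 3: ']' matches '['; pop; stack = (empty)
pos 4: push '['; stack = [
pos 5: ']' matches '['; pop; stack = (empty)
pos 6: push '['; stack = [
pos 7: ']' matches '['; pop; stack = (empty)
pos 8: push '['; stack = [
pos 9: push '{'; stack = [{
pos 10: '}' matches '{'; pop; stack = [
pos 11: push '{'; stack = [{
pos 12: push '['; stack = [{[
pos 13: push '{'; stack = [{[{
pos 14: '}' matches '{'; pop; stack = [{[
pos 15: ']' matches '['; pop; stack = [{
pos 16: push '('; stack = [{(
pos 17: ')' matches '('; pop; stack = [{
pos 18: push '('; stack = [{(
pos 19: ')' matches '('; pop; stack = [{
pos 20: push '('; stack = [{(
pos 21: push '['; stack = [{([
pos 22: ']' matches '['; pop; stack = [{(
pos 23: push '('; stack = [{((
pos 24: push '{'; stack = [{(({
pos 25: push '{'; stack = [{(({{
pos 26: '}' matches '{'; pop; stack = [{(({
pos 27: '}' matches '{'; pop; stack = [{((
pos 28: ')' matches '('; pop; stack = [{(
pos 29: ')' matches '('; pop; stack = [{
pos 30: push '('; stack = [{(
pos 31: ')' matches '('; pop; stack = [{
pos 32: saw closer ']' but top of stack is '{' (expected '}') → INVALID
Verdict: type mismatch at position 32: ']' closes '{' → no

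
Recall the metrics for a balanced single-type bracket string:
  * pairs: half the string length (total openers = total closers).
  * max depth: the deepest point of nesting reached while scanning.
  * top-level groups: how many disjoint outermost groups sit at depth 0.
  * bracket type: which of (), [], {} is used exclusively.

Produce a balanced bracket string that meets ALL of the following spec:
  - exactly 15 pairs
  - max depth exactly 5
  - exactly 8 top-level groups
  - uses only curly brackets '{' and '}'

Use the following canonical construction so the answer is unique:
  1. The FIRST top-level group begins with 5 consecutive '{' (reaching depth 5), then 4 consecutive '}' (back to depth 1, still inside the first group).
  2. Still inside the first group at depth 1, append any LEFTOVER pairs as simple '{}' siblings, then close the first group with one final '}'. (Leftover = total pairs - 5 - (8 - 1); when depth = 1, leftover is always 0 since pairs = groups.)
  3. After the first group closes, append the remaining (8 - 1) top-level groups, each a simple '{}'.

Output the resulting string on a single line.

Spec: pairs=15 depth=5 groups=8
Leftover pairs = 15 - 5 - (8-1) = 3
First group: deep chain of depth 5 + 3 sibling pairs
Remaining 7 groups: simple '{}' each

Answer: {{{{{}}}}{}{}{}}{}{}{}{}{}{}{}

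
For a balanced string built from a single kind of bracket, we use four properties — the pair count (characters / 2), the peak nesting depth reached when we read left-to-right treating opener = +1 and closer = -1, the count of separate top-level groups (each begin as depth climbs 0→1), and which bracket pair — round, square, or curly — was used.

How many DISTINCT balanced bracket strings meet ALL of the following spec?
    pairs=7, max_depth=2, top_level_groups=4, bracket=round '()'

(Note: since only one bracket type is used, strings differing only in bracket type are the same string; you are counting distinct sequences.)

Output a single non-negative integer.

Answer: 20

Derivation:
Spec: pairs=7 depth=2 groups=4
Count(depth <= 2) = 20
Count(depth <= 1) = 0
Count(depth == 2) = 20 - 0 = 20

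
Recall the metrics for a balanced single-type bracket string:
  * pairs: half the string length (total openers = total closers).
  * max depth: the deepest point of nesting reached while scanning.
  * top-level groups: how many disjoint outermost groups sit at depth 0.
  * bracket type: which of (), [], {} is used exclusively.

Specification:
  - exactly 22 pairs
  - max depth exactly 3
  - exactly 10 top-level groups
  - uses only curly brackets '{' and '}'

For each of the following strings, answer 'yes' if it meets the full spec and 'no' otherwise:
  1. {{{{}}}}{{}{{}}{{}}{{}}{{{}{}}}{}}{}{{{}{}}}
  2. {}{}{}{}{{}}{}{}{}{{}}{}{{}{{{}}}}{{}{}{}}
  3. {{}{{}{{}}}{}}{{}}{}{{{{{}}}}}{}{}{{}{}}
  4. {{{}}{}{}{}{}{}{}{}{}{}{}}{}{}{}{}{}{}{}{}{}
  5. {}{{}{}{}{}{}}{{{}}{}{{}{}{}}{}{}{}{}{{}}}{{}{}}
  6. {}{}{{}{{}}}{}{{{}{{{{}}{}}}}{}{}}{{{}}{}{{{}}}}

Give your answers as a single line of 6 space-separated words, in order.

String 1 '{{{{}}}}{{}{{}}{{}}{{}}{{{}{}}}{}}{}{{{}{}}}': depth seq [1 2 3 4 3 2 1 0 1 2 1 2 3 2 1 2 3 2 1 2 3 2 1 2 3 4 3 4 3 2 1 2 1 0 1 0 1 2 3 2 3 2 1 0]
  -> pairs=22 depth=4 groups=4 -> no
String 2 '{}{}{}{}{{}}{}{}{}{{}}{}{{}{{{}}}}{{}{}{}}': depth seq [1 0 1 0 1 0 1 0 1 2 1 0 1 0 1 0 1 0 1 2 1 0 1 0 1 2 1 2 3 4 3 2 1 0 1 2 1 2 1 2 1 0]
  -> pairs=21 depth=4 groups=12 -> no
String 3 '{{}{{}{{}}}{}}{{}}{}{{{{{}}}}}{}{}{{}{}}': depth seq [1 2 1 2 3 2 3 4 3 2 1 2 1 0 1 2 1 0 1 0 1 2 3 4 5 4 3 2 1 0 1 0 1 0 1 2 1 2 1 0]
  -> pairs=20 depth=5 groups=7 -> no
String 4 '{{{}}{}{}{}{}{}{}{}{}{}{}}{}{}{}{}{}{}{}{}{}': depth seq [1 2 3 2 1 2 1 2 1 2 1 2 1 2 1 2 1 2 1 2 1 2 1 2 1 0 1 0 1 0 1 0 1 0 1 0 1 0 1 0 1 0 1 0]
  -> pairs=22 depth=3 groups=10 -> yes
String 5 '{}{{}{}{}{}{}}{{{}}{}{{}{}{}}{}{}{}{}{{}}}{{}{}}': depth seq [1 0 1 2 1 2 1 2 1 2 1 2 1 0 1 2 3 2 1 2 1 2 3 2 3 2 3 2 1 2 1 2 1 2 1 2 1 2 3 2 1 0 1 2 1 2 1 0]
  -> pairs=24 depth=3 groups=4 -> no
String 6 '{}{}{{}{{}}}{}{{{}{{{{}}{}}}}{}{}}{{{}}{}{{{}}}}': depth seq [1 0 1 0 1 2 1 2 3 2 1 0 1 0 1 2 3 2 3 4 5 6 5 4 5 4 3 2 1 2 1 2 1 0 1 2 3 2 1 2 1 2 3 4 3 2 1 0]
  -> pairs=24 depth=6 groups=6 -> no

Answer: no no no yes no no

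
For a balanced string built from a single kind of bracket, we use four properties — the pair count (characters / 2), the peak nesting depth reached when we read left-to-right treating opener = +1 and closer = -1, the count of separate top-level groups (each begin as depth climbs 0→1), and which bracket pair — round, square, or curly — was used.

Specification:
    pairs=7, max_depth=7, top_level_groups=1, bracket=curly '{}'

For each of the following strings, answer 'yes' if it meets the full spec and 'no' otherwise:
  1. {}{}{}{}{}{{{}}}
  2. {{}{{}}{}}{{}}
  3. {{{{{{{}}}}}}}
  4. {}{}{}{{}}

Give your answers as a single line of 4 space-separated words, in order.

Answer: no no yes no

Derivation:
String 1 '{}{}{}{}{}{{{}}}': depth seq [1 0 1 0 1 0 1 0 1 0 1 2 3 2 1 0]
  -> pairs=8 depth=3 groups=6 -> no
String 2 '{{}{{}}{}}{{}}': depth seq [1 2 1 2 3 2 1 2 1 0 1 2 1 0]
  -> pairs=7 depth=3 groups=2 -> no
String 3 '{{{{{{{}}}}}}}': depth seq [1 2 3 4 5 6 7 6 5 4 3 2 1 0]
  -> pairs=7 depth=7 groups=1 -> yes
String 4 '{}{}{}{{}}': depth seq [1 0 1 0 1 0 1 2 1 0]
  -> pairs=5 depth=2 groups=4 -> no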